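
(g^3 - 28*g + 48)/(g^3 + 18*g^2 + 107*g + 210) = (g^2 - 6*g + 8)/(g^2 + 12*g + 35)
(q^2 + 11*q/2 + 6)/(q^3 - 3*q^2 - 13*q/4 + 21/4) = 2*(q + 4)/(2*q^2 - 9*q + 7)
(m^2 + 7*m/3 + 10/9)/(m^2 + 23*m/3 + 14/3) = (m + 5/3)/(m + 7)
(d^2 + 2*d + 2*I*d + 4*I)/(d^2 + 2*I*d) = (d + 2)/d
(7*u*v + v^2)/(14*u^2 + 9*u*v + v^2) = v/(2*u + v)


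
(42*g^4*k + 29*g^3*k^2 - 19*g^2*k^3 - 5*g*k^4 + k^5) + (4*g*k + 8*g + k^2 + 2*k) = 42*g^4*k + 29*g^3*k^2 - 19*g^2*k^3 - 5*g*k^4 + 4*g*k + 8*g + k^5 + k^2 + 2*k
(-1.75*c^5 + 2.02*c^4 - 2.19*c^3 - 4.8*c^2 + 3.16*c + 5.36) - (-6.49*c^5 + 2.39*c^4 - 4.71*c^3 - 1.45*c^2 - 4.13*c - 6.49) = 4.74*c^5 - 0.37*c^4 + 2.52*c^3 - 3.35*c^2 + 7.29*c + 11.85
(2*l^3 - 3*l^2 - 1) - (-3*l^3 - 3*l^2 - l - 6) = 5*l^3 + l + 5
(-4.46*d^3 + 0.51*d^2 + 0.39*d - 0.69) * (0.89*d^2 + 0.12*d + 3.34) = -3.9694*d^5 - 0.0813*d^4 - 14.4881*d^3 + 1.1361*d^2 + 1.2198*d - 2.3046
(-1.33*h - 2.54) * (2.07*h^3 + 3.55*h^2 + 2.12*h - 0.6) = -2.7531*h^4 - 9.9793*h^3 - 11.8366*h^2 - 4.5868*h + 1.524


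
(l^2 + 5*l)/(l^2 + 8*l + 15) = l/(l + 3)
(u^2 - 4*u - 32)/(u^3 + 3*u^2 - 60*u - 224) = 1/(u + 7)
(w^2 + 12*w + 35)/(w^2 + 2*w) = (w^2 + 12*w + 35)/(w*(w + 2))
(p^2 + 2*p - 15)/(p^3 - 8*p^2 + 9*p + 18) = (p + 5)/(p^2 - 5*p - 6)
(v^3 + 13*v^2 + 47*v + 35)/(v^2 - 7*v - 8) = (v^2 + 12*v + 35)/(v - 8)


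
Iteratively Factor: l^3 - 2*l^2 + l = (l - 1)*(l^2 - l) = l*(l - 1)*(l - 1)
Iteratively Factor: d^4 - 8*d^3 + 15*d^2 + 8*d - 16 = (d + 1)*(d^3 - 9*d^2 + 24*d - 16) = (d - 4)*(d + 1)*(d^2 - 5*d + 4) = (d - 4)*(d - 1)*(d + 1)*(d - 4)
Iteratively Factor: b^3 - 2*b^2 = (b)*(b^2 - 2*b) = b^2*(b - 2)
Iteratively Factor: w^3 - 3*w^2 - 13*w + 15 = (w - 1)*(w^2 - 2*w - 15) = (w - 5)*(w - 1)*(w + 3)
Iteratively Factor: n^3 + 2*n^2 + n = (n)*(n^2 + 2*n + 1) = n*(n + 1)*(n + 1)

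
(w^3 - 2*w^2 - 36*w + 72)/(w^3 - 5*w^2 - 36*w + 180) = (w - 2)/(w - 5)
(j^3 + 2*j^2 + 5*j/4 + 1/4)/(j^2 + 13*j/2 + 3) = (2*j^2 + 3*j + 1)/(2*(j + 6))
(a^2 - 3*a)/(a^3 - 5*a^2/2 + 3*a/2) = 2*(a - 3)/(2*a^2 - 5*a + 3)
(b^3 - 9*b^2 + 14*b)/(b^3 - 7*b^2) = (b - 2)/b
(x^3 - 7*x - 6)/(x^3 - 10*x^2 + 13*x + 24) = (x + 2)/(x - 8)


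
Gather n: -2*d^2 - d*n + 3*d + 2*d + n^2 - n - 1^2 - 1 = -2*d^2 + 5*d + n^2 + n*(-d - 1) - 2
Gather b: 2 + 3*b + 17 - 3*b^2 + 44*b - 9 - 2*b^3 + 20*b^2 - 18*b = -2*b^3 + 17*b^2 + 29*b + 10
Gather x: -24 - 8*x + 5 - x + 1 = -9*x - 18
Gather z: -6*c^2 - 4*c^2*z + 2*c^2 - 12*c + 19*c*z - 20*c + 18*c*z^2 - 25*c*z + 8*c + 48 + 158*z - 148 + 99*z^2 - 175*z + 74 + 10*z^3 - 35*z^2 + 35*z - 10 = -4*c^2 - 24*c + 10*z^3 + z^2*(18*c + 64) + z*(-4*c^2 - 6*c + 18) - 36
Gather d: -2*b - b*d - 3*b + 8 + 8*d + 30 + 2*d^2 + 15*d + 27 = -5*b + 2*d^2 + d*(23 - b) + 65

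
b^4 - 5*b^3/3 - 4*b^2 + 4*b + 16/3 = (b - 2)^2*(b + 1)*(b + 4/3)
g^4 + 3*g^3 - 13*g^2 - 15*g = g*(g - 3)*(g + 1)*(g + 5)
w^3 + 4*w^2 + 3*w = w*(w + 1)*(w + 3)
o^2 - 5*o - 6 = (o - 6)*(o + 1)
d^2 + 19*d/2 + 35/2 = (d + 5/2)*(d + 7)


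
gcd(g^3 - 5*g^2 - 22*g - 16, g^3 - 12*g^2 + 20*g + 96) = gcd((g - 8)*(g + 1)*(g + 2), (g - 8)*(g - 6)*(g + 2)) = g^2 - 6*g - 16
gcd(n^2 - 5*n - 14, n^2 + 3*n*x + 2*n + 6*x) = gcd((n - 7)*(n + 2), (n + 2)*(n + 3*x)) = n + 2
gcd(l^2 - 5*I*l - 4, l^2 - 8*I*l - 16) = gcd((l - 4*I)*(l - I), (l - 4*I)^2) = l - 4*I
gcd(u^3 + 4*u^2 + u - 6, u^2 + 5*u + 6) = u^2 + 5*u + 6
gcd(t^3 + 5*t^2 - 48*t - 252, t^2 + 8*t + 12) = t + 6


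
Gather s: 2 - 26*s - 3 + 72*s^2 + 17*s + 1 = 72*s^2 - 9*s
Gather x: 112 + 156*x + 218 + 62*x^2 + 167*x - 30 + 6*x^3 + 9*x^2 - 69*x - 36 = 6*x^3 + 71*x^2 + 254*x + 264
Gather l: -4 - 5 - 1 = -10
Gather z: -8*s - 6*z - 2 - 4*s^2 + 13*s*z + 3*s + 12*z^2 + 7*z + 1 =-4*s^2 - 5*s + 12*z^2 + z*(13*s + 1) - 1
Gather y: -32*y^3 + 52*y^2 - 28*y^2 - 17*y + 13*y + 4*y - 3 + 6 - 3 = -32*y^3 + 24*y^2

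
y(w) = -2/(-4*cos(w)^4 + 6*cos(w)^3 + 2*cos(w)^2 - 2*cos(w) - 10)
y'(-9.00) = 0.09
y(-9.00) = 0.14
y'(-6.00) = -0.04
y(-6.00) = 0.24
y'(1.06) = -0.04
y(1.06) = 0.20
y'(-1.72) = -0.05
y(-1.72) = 0.21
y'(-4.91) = 0.01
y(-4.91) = 0.19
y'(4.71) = -0.04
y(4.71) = 0.20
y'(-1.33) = -0.00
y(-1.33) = 0.19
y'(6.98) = -0.07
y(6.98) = 0.22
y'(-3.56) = -0.09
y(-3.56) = 0.14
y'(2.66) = -0.10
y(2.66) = 0.15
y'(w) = -2*(-16*sin(w)*cos(w)^3 + 18*sin(w)*cos(w)^2 + 4*sin(w)*cos(w) - 2*sin(w))/(-4*cos(w)^4 + 6*cos(w)^3 + 2*cos(w)^2 - 2*cos(w) - 10)^2 = (8*cos(w)^3 - 9*cos(w)^2 - 2*cos(w) + 1)*sin(w)/(2*cos(w)^4 - 3*cos(w)^3 - cos(w)^2 + cos(w) + 5)^2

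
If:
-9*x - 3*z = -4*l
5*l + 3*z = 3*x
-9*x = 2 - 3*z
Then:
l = -4/19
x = -3/19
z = 11/57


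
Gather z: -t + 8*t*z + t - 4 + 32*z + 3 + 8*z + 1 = z*(8*t + 40)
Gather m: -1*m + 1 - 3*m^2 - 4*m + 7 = -3*m^2 - 5*m + 8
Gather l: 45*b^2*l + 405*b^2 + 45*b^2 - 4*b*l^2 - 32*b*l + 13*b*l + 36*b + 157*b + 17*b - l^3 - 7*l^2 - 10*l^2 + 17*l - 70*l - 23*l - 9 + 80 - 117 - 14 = 450*b^2 + 210*b - l^3 + l^2*(-4*b - 17) + l*(45*b^2 - 19*b - 76) - 60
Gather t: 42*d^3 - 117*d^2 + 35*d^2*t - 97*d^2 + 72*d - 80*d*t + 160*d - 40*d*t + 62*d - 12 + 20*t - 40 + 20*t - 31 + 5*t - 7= 42*d^3 - 214*d^2 + 294*d + t*(35*d^2 - 120*d + 45) - 90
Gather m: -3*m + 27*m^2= 27*m^2 - 3*m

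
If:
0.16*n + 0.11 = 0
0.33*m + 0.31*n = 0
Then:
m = 0.65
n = -0.69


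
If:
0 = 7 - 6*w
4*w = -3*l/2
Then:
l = -28/9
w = 7/6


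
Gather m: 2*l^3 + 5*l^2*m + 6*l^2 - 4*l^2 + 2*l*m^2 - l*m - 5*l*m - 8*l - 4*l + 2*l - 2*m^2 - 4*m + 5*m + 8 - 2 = 2*l^3 + 2*l^2 - 10*l + m^2*(2*l - 2) + m*(5*l^2 - 6*l + 1) + 6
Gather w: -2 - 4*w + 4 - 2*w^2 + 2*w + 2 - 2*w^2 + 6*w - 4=-4*w^2 + 4*w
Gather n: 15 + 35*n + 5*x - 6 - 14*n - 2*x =21*n + 3*x + 9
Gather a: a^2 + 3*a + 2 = a^2 + 3*a + 2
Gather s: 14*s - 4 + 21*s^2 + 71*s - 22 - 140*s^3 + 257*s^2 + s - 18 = -140*s^3 + 278*s^2 + 86*s - 44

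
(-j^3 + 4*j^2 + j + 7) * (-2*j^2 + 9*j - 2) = 2*j^5 - 17*j^4 + 36*j^3 - 13*j^2 + 61*j - 14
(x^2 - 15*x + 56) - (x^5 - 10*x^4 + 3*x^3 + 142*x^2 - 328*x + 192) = -x^5 + 10*x^4 - 3*x^3 - 141*x^2 + 313*x - 136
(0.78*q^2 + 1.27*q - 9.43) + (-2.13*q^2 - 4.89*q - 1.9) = -1.35*q^2 - 3.62*q - 11.33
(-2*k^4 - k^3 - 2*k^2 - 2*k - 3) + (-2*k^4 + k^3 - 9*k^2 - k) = -4*k^4 - 11*k^2 - 3*k - 3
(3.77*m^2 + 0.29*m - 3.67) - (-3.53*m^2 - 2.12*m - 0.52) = 7.3*m^2 + 2.41*m - 3.15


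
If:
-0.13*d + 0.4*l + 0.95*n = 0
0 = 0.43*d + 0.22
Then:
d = -0.51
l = -2.375*n - 0.166279069767442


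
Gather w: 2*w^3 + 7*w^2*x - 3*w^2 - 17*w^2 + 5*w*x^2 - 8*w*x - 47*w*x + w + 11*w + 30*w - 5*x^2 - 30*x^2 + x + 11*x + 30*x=2*w^3 + w^2*(7*x - 20) + w*(5*x^2 - 55*x + 42) - 35*x^2 + 42*x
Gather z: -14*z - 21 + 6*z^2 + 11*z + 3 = 6*z^2 - 3*z - 18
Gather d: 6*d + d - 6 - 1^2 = 7*d - 7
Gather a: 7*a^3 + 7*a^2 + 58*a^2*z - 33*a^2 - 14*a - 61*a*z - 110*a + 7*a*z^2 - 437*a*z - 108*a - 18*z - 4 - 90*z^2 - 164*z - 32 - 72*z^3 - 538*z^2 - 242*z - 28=7*a^3 + a^2*(58*z - 26) + a*(7*z^2 - 498*z - 232) - 72*z^3 - 628*z^2 - 424*z - 64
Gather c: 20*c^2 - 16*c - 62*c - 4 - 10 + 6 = 20*c^2 - 78*c - 8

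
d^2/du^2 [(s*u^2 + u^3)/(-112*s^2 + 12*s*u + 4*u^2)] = s^2*(-392*s^3 - 1176*s^2*u + 84*s*u^2 - 17*u^3)/(21952*s^6 - 7056*s^5*u - 1596*s^4*u^2 + 477*s^3*u^3 + 57*s^2*u^4 - 9*s*u^5 - u^6)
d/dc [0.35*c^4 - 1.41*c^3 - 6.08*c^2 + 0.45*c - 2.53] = 1.4*c^3 - 4.23*c^2 - 12.16*c + 0.45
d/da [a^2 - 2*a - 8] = 2*a - 2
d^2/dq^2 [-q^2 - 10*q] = -2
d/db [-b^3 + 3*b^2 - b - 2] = -3*b^2 + 6*b - 1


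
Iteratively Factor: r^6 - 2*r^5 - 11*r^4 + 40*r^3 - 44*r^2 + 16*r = (r)*(r^5 - 2*r^4 - 11*r^3 + 40*r^2 - 44*r + 16) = r*(r - 2)*(r^4 - 11*r^2 + 18*r - 8) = r*(r - 2)*(r - 1)*(r^3 + r^2 - 10*r + 8) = r*(r - 2)^2*(r - 1)*(r^2 + 3*r - 4) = r*(r - 2)^2*(r - 1)*(r + 4)*(r - 1)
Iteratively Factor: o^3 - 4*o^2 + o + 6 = (o - 3)*(o^2 - o - 2) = (o - 3)*(o + 1)*(o - 2)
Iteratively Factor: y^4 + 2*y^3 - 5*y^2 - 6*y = (y)*(y^3 + 2*y^2 - 5*y - 6) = y*(y + 3)*(y^2 - y - 2) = y*(y + 1)*(y + 3)*(y - 2)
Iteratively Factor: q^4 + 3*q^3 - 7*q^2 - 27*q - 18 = (q + 2)*(q^3 + q^2 - 9*q - 9) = (q + 2)*(q + 3)*(q^2 - 2*q - 3) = (q + 1)*(q + 2)*(q + 3)*(q - 3)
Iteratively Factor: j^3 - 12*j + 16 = (j - 2)*(j^2 + 2*j - 8) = (j - 2)^2*(j + 4)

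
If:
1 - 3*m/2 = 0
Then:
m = 2/3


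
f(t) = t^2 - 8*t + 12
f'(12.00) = 16.00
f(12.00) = 60.00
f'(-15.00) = -38.00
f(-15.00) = 357.00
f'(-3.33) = -14.66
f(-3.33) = 49.73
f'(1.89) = -4.22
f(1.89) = 0.45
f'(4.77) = 1.54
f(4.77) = -3.41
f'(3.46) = -1.08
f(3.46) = -3.71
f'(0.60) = -6.80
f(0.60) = 7.56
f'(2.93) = -2.14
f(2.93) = -2.86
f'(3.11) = -1.78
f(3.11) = -3.21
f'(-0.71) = -9.42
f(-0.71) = 18.18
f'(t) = 2*t - 8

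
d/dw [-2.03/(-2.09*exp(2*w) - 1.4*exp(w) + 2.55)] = (-8.4854*exp(w) - 2.842)*exp(w)/(2.09*exp(2*w) + 1.4*exp(w) - 2.55)^2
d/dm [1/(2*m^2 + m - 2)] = (-4*m - 1)/(2*m^2 + m - 2)^2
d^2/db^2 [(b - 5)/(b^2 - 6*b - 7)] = 2*((11 - 3*b)*(-b^2 + 6*b + 7) - 4*(b - 5)*(b - 3)^2)/(-b^2 + 6*b + 7)^3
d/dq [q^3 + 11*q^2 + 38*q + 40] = 3*q^2 + 22*q + 38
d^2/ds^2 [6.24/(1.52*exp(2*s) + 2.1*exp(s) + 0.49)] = (6.24*(3.04*exp(s) + 2.1)*(6.08*exp(s) + 4.2)*exp(s) - (37.9392*exp(s) + 13.104)*(1.52*exp(2*s) + 2.1*exp(s) + 0.49))*exp(s)/(1.52*exp(2*s) + 2.1*exp(s) + 0.49)^3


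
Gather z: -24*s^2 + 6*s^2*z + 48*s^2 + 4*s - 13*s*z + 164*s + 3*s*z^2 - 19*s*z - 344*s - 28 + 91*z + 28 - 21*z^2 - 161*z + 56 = 24*s^2 - 176*s + z^2*(3*s - 21) + z*(6*s^2 - 32*s - 70) + 56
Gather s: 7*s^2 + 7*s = 7*s^2 + 7*s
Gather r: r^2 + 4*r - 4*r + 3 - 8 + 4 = r^2 - 1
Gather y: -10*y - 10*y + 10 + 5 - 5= 10 - 20*y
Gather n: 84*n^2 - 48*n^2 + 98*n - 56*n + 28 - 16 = 36*n^2 + 42*n + 12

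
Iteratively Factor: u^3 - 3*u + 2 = (u + 2)*(u^2 - 2*u + 1) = (u - 1)*(u + 2)*(u - 1)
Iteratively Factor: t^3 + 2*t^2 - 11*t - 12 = (t - 3)*(t^2 + 5*t + 4) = (t - 3)*(t + 4)*(t + 1)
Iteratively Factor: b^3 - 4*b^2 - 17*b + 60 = (b - 3)*(b^2 - b - 20) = (b - 5)*(b - 3)*(b + 4)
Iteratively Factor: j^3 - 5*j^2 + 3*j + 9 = (j - 3)*(j^2 - 2*j - 3) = (j - 3)*(j + 1)*(j - 3)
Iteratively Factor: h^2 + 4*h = (h)*(h + 4)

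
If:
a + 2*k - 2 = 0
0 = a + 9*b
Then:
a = 2 - 2*k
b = 2*k/9 - 2/9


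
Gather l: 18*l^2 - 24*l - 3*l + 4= 18*l^2 - 27*l + 4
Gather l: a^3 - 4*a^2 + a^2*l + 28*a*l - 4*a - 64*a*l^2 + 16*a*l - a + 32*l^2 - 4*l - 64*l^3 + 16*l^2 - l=a^3 - 4*a^2 - 5*a - 64*l^3 + l^2*(48 - 64*a) + l*(a^2 + 44*a - 5)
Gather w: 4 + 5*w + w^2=w^2 + 5*w + 4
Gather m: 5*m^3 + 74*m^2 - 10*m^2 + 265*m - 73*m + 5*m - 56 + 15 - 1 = 5*m^3 + 64*m^2 + 197*m - 42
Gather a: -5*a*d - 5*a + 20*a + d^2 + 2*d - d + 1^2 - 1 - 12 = a*(15 - 5*d) + d^2 + d - 12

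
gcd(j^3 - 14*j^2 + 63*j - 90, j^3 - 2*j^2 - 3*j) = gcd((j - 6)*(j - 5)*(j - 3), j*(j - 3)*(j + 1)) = j - 3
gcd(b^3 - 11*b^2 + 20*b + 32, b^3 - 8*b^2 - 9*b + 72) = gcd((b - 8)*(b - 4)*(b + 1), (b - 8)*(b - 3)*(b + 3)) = b - 8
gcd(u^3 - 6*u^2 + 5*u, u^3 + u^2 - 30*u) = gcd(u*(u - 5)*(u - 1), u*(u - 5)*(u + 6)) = u^2 - 5*u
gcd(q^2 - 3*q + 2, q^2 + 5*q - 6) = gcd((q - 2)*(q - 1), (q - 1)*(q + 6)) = q - 1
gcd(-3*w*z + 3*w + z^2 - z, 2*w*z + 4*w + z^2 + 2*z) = 1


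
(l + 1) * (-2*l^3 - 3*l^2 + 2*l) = -2*l^4 - 5*l^3 - l^2 + 2*l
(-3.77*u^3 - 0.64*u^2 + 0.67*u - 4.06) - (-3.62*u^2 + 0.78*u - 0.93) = -3.77*u^3 + 2.98*u^2 - 0.11*u - 3.13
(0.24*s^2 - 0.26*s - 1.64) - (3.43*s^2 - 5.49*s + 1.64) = -3.19*s^2 + 5.23*s - 3.28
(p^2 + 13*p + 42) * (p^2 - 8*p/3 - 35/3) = p^4 + 31*p^3/3 - 13*p^2/3 - 791*p/3 - 490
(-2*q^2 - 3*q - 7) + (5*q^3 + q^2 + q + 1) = 5*q^3 - q^2 - 2*q - 6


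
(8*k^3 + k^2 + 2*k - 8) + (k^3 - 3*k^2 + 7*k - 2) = 9*k^3 - 2*k^2 + 9*k - 10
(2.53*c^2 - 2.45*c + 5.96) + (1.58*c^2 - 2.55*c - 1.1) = 4.11*c^2 - 5.0*c + 4.86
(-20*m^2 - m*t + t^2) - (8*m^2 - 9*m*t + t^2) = -28*m^2 + 8*m*t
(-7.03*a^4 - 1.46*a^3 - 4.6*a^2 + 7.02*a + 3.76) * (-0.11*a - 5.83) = 0.7733*a^5 + 41.1455*a^4 + 9.0178*a^3 + 26.0458*a^2 - 41.3402*a - 21.9208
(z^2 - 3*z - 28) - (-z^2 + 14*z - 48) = 2*z^2 - 17*z + 20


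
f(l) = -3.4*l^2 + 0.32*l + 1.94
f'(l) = 0.32 - 6.8*l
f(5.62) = -103.65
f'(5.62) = -37.90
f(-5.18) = -90.95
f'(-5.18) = 35.54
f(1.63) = -6.57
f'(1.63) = -10.76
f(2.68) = -21.62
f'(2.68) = -17.90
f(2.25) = -14.55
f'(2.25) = -14.98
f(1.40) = -4.28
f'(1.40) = -9.20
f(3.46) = -37.66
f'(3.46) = -23.21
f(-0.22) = 1.71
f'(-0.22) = 1.82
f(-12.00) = -491.50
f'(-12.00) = 81.92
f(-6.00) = -122.38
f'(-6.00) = 41.12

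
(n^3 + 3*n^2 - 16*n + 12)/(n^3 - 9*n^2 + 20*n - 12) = (n + 6)/(n - 6)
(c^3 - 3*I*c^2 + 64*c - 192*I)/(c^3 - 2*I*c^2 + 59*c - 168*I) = (c - 8*I)/(c - 7*I)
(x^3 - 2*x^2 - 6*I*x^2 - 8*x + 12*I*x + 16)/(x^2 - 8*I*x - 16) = (x^2 - 2*x*(1 + I) + 4*I)/(x - 4*I)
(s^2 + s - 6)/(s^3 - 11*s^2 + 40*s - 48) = (s^2 + s - 6)/(s^3 - 11*s^2 + 40*s - 48)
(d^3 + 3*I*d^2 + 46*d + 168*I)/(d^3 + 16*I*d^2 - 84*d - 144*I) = (d - 7*I)/(d + 6*I)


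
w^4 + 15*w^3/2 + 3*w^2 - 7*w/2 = w*(w - 1/2)*(w + 1)*(w + 7)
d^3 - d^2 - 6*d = d*(d - 3)*(d + 2)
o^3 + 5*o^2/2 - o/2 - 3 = (o - 1)*(o + 3/2)*(o + 2)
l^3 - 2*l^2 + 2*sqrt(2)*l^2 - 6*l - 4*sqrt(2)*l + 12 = (l - 2)*(l - sqrt(2))*(l + 3*sqrt(2))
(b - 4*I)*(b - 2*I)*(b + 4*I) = b^3 - 2*I*b^2 + 16*b - 32*I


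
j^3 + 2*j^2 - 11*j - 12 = (j - 3)*(j + 1)*(j + 4)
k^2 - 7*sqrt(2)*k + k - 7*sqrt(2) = (k + 1)*(k - 7*sqrt(2))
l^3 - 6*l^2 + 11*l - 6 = (l - 3)*(l - 2)*(l - 1)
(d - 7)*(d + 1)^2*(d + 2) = d^4 - 3*d^3 - 23*d^2 - 33*d - 14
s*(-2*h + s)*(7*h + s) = -14*h^2*s + 5*h*s^2 + s^3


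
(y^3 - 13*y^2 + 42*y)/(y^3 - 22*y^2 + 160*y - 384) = y*(y - 7)/(y^2 - 16*y + 64)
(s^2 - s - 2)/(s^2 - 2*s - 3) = (s - 2)/(s - 3)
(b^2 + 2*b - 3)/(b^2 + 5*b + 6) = (b - 1)/(b + 2)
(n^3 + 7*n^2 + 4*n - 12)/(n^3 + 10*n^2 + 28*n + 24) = (n - 1)/(n + 2)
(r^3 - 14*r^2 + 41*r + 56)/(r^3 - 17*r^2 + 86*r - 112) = (r + 1)/(r - 2)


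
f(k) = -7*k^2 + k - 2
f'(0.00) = 1.00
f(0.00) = -2.00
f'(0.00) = 1.00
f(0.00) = -2.00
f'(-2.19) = 31.66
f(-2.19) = -37.76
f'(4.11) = -56.54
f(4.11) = -116.13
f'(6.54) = -90.56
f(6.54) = -294.86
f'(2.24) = -30.36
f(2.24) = -34.88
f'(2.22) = -30.08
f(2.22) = -34.28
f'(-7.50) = 106.00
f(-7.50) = -403.25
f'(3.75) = -51.50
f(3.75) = -96.69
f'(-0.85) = 12.90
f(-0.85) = -7.91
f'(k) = 1 - 14*k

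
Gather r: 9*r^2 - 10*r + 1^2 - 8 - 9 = 9*r^2 - 10*r - 16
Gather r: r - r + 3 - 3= 0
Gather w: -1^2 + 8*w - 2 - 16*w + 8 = 5 - 8*w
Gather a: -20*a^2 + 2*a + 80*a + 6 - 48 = -20*a^2 + 82*a - 42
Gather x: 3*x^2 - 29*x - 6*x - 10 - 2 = 3*x^2 - 35*x - 12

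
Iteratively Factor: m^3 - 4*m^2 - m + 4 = (m - 4)*(m^2 - 1) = (m - 4)*(m + 1)*(m - 1)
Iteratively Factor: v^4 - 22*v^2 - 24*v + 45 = (v + 3)*(v^3 - 3*v^2 - 13*v + 15) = (v + 3)^2*(v^2 - 6*v + 5) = (v - 5)*(v + 3)^2*(v - 1)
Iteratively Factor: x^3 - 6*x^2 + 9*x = (x - 3)*(x^2 - 3*x) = x*(x - 3)*(x - 3)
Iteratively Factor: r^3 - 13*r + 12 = (r - 1)*(r^2 + r - 12) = (r - 1)*(r + 4)*(r - 3)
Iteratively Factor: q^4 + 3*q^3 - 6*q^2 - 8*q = (q + 4)*(q^3 - q^2 - 2*q) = (q + 1)*(q + 4)*(q^2 - 2*q) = q*(q + 1)*(q + 4)*(q - 2)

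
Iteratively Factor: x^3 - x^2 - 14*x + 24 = (x - 2)*(x^2 + x - 12) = (x - 3)*(x - 2)*(x + 4)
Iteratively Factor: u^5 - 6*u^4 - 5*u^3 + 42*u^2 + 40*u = (u + 1)*(u^4 - 7*u^3 + 2*u^2 + 40*u) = (u - 5)*(u + 1)*(u^3 - 2*u^2 - 8*u) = (u - 5)*(u + 1)*(u + 2)*(u^2 - 4*u) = (u - 5)*(u - 4)*(u + 1)*(u + 2)*(u)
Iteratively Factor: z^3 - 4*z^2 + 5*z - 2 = (z - 1)*(z^2 - 3*z + 2) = (z - 2)*(z - 1)*(z - 1)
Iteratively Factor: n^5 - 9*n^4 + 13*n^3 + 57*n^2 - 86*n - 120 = (n - 3)*(n^4 - 6*n^3 - 5*n^2 + 42*n + 40) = (n - 3)*(n + 1)*(n^3 - 7*n^2 + 2*n + 40) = (n - 4)*(n - 3)*(n + 1)*(n^2 - 3*n - 10) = (n - 4)*(n - 3)*(n + 1)*(n + 2)*(n - 5)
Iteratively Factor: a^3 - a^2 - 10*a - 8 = (a - 4)*(a^2 + 3*a + 2) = (a - 4)*(a + 2)*(a + 1)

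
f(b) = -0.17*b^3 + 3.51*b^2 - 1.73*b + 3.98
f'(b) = -0.51*b^2 + 7.02*b - 1.73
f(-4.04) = 79.47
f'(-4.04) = -38.41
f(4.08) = 43.80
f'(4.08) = 18.42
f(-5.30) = 137.05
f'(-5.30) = -53.26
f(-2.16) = 25.81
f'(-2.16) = -19.27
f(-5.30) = 137.05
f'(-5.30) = -53.26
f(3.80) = 38.76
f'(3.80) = 17.58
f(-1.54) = 15.59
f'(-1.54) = -13.75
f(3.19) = 28.66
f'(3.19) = 15.47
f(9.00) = 148.79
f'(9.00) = 20.14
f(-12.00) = 823.94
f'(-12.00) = -159.41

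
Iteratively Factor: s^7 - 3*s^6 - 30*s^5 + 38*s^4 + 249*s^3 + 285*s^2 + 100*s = (s - 5)*(s^6 + 2*s^5 - 20*s^4 - 62*s^3 - 61*s^2 - 20*s) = (s - 5)*(s + 1)*(s^5 + s^4 - 21*s^3 - 41*s^2 - 20*s) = (s - 5)*(s + 1)^2*(s^4 - 21*s^2 - 20*s) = s*(s - 5)*(s + 1)^2*(s^3 - 21*s - 20) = s*(s - 5)*(s + 1)^2*(s + 4)*(s^2 - 4*s - 5) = s*(s - 5)^2*(s + 1)^2*(s + 4)*(s + 1)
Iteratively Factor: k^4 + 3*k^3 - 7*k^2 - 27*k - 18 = (k + 2)*(k^3 + k^2 - 9*k - 9) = (k + 1)*(k + 2)*(k^2 - 9) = (k + 1)*(k + 2)*(k + 3)*(k - 3)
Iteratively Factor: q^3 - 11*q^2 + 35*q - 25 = (q - 5)*(q^2 - 6*q + 5) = (q - 5)^2*(q - 1)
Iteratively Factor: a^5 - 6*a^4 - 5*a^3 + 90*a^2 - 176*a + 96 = (a - 2)*(a^4 - 4*a^3 - 13*a^2 + 64*a - 48) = (a - 2)*(a + 4)*(a^3 - 8*a^2 + 19*a - 12) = (a - 4)*(a - 2)*(a + 4)*(a^2 - 4*a + 3) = (a - 4)*(a - 3)*(a - 2)*(a + 4)*(a - 1)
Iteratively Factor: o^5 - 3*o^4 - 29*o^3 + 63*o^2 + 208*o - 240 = (o - 1)*(o^4 - 2*o^3 - 31*o^2 + 32*o + 240) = (o - 1)*(o + 4)*(o^3 - 6*o^2 - 7*o + 60) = (o - 1)*(o + 3)*(o + 4)*(o^2 - 9*o + 20) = (o - 4)*(o - 1)*(o + 3)*(o + 4)*(o - 5)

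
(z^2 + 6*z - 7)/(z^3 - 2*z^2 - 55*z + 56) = 1/(z - 8)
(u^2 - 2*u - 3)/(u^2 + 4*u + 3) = (u - 3)/(u + 3)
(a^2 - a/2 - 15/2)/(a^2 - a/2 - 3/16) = 8*(-2*a^2 + a + 15)/(-16*a^2 + 8*a + 3)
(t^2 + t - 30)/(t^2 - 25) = (t + 6)/(t + 5)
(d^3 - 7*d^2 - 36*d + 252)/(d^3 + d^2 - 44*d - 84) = (d - 6)/(d + 2)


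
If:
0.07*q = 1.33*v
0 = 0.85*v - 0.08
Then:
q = 1.79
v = 0.09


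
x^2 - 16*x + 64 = (x - 8)^2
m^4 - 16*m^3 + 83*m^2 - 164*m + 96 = (m - 8)*(m - 4)*(m - 3)*(m - 1)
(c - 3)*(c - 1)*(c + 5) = c^3 + c^2 - 17*c + 15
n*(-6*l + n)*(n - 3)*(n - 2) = -6*l*n^3 + 30*l*n^2 - 36*l*n + n^4 - 5*n^3 + 6*n^2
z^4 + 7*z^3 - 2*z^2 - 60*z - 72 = (z - 3)*(z + 2)^2*(z + 6)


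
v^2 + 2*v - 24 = (v - 4)*(v + 6)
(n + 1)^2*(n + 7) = n^3 + 9*n^2 + 15*n + 7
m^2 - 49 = (m - 7)*(m + 7)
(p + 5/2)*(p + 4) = p^2 + 13*p/2 + 10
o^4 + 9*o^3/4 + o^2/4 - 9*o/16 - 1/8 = (o - 1/2)*(o + 1/4)*(o + 1/2)*(o + 2)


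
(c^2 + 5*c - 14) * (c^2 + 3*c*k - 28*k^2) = c^4 + 3*c^3*k + 5*c^3 - 28*c^2*k^2 + 15*c^2*k - 14*c^2 - 140*c*k^2 - 42*c*k + 392*k^2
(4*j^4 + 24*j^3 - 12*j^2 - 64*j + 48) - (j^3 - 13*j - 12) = 4*j^4 + 23*j^3 - 12*j^2 - 51*j + 60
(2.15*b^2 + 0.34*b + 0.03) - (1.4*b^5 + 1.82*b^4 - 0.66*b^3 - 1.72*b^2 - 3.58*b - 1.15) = -1.4*b^5 - 1.82*b^4 + 0.66*b^3 + 3.87*b^2 + 3.92*b + 1.18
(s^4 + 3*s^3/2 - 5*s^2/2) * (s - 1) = s^5 + s^4/2 - 4*s^3 + 5*s^2/2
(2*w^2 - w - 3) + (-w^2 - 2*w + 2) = w^2 - 3*w - 1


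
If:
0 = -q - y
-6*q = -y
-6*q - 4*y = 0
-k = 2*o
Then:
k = -2*o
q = 0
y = 0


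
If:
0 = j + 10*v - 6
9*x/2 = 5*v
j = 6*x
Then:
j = 12/5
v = 9/25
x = 2/5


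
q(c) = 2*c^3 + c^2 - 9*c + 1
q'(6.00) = 219.00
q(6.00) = 415.00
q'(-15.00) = 1311.00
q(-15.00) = -6389.00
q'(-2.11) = 13.49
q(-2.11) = 5.65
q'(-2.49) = 23.22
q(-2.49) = -1.27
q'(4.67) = 131.19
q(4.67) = 184.47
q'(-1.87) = 8.24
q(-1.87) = 8.25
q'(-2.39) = 20.49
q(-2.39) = 0.92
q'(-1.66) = 4.21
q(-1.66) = 9.55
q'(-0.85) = -6.36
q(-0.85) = 8.14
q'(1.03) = -0.57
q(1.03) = -5.02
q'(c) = 6*c^2 + 2*c - 9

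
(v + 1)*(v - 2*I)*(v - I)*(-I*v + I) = -I*v^4 - 3*v^3 + 3*I*v^2 + 3*v - 2*I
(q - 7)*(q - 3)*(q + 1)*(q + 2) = q^4 - 7*q^3 - 7*q^2 + 43*q + 42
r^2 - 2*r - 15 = (r - 5)*(r + 3)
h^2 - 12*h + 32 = (h - 8)*(h - 4)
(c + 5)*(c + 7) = c^2 + 12*c + 35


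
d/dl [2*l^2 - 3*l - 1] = 4*l - 3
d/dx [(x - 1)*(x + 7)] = 2*x + 6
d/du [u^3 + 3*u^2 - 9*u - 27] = 3*u^2 + 6*u - 9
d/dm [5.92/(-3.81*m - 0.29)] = 22.5552/(3.81*m + 0.29)^2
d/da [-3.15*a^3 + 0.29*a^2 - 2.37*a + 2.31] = -9.45*a^2 + 0.58*a - 2.37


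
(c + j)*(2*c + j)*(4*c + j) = 8*c^3 + 14*c^2*j + 7*c*j^2 + j^3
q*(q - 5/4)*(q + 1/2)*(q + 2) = q^4 + 5*q^3/4 - 17*q^2/8 - 5*q/4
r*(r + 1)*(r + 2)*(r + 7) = r^4 + 10*r^3 + 23*r^2 + 14*r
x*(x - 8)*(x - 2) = x^3 - 10*x^2 + 16*x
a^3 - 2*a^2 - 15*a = a*(a - 5)*(a + 3)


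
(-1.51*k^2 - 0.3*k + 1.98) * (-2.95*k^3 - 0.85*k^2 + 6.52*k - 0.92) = 4.4545*k^5 + 2.1685*k^4 - 15.4312*k^3 - 2.2498*k^2 + 13.1856*k - 1.8216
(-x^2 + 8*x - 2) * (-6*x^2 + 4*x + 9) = 6*x^4 - 52*x^3 + 35*x^2 + 64*x - 18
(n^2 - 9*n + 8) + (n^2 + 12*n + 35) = 2*n^2 + 3*n + 43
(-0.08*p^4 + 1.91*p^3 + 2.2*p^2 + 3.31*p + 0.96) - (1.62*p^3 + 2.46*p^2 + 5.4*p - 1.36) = -0.08*p^4 + 0.29*p^3 - 0.26*p^2 - 2.09*p + 2.32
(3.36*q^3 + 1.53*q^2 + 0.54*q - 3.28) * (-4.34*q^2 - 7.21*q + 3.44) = -14.5824*q^5 - 30.8658*q^4 - 1.8165*q^3 + 15.605*q^2 + 25.5064*q - 11.2832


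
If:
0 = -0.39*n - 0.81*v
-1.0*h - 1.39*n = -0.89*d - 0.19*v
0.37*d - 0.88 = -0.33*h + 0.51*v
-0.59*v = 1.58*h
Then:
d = 1.65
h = 0.16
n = 0.88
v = -0.43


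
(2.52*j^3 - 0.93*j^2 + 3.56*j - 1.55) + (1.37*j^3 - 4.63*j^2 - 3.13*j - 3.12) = 3.89*j^3 - 5.56*j^2 + 0.43*j - 4.67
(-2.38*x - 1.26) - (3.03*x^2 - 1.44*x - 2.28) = -3.03*x^2 - 0.94*x + 1.02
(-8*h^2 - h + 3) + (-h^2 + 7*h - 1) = -9*h^2 + 6*h + 2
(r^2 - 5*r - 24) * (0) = 0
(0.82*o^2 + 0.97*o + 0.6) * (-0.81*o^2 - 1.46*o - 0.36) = -0.6642*o^4 - 1.9829*o^3 - 2.1974*o^2 - 1.2252*o - 0.216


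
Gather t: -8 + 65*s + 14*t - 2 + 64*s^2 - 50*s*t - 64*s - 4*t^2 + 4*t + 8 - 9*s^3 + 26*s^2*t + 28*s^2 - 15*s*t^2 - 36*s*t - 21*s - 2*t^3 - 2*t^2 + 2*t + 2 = -9*s^3 + 92*s^2 - 20*s - 2*t^3 + t^2*(-15*s - 6) + t*(26*s^2 - 86*s + 20)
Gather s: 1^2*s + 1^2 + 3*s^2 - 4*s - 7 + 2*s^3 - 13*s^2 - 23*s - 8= 2*s^3 - 10*s^2 - 26*s - 14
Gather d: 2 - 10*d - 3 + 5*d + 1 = -5*d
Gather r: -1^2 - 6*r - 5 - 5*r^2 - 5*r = -5*r^2 - 11*r - 6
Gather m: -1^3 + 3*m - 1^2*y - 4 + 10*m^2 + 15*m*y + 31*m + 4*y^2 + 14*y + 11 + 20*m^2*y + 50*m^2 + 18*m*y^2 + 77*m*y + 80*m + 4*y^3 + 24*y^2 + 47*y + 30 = m^2*(20*y + 60) + m*(18*y^2 + 92*y + 114) + 4*y^3 + 28*y^2 + 60*y + 36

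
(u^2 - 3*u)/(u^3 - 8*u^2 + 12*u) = (u - 3)/(u^2 - 8*u + 12)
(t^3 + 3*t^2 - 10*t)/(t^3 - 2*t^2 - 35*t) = (t - 2)/(t - 7)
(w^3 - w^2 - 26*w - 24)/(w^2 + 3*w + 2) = (w^2 - 2*w - 24)/(w + 2)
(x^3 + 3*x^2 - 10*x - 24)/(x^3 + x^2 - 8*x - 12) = (x + 4)/(x + 2)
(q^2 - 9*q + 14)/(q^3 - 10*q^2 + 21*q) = (q - 2)/(q*(q - 3))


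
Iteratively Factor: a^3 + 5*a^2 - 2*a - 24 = (a - 2)*(a^2 + 7*a + 12) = (a - 2)*(a + 4)*(a + 3)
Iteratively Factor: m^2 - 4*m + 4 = (m - 2)*(m - 2)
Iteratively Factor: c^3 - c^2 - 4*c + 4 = (c - 2)*(c^2 + c - 2) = (c - 2)*(c - 1)*(c + 2)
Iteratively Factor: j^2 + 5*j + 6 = (j + 2)*(j + 3)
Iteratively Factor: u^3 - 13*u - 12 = (u + 3)*(u^2 - 3*u - 4) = (u - 4)*(u + 3)*(u + 1)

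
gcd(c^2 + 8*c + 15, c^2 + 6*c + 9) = c + 3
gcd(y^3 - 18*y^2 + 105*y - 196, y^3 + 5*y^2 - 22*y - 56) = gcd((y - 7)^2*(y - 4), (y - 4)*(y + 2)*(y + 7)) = y - 4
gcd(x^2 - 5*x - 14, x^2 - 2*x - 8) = x + 2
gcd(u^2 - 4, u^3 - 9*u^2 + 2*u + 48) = u + 2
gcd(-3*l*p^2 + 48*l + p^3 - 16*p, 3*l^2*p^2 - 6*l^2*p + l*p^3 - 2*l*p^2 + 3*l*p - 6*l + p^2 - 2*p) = 1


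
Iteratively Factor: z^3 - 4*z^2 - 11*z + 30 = (z - 2)*(z^2 - 2*z - 15) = (z - 2)*(z + 3)*(z - 5)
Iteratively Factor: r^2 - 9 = (r + 3)*(r - 3)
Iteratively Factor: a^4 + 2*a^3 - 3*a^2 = (a + 3)*(a^3 - a^2) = a*(a + 3)*(a^2 - a) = a*(a - 1)*(a + 3)*(a)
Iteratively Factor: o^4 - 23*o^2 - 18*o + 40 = (o - 5)*(o^3 + 5*o^2 + 2*o - 8) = (o - 5)*(o - 1)*(o^2 + 6*o + 8) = (o - 5)*(o - 1)*(o + 4)*(o + 2)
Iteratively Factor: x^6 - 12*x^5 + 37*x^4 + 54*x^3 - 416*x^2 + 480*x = (x - 4)*(x^5 - 8*x^4 + 5*x^3 + 74*x^2 - 120*x) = (x - 4)*(x + 3)*(x^4 - 11*x^3 + 38*x^2 - 40*x) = (x - 4)^2*(x + 3)*(x^3 - 7*x^2 + 10*x) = (x - 4)^2*(x - 2)*(x + 3)*(x^2 - 5*x) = x*(x - 4)^2*(x - 2)*(x + 3)*(x - 5)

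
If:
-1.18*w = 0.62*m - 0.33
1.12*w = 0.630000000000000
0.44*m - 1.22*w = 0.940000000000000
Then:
No Solution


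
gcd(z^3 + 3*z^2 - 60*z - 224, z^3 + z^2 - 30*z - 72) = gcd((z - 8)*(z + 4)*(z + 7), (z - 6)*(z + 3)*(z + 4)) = z + 4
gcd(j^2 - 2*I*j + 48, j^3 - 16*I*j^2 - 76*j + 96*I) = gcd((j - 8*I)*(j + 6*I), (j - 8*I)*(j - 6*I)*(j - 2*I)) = j - 8*I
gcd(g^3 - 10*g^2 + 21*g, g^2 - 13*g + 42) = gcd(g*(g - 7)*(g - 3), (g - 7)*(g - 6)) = g - 7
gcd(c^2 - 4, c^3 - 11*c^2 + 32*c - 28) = c - 2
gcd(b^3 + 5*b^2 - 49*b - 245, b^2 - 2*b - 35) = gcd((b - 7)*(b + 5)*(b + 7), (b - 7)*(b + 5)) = b^2 - 2*b - 35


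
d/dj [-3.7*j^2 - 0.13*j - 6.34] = -7.4*j - 0.13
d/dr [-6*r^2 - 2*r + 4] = -12*r - 2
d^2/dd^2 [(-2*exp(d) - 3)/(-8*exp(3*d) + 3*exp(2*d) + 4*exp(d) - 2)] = (512*exp(6*d) + 1584*exp(5*d) - 518*exp(4*d) - 524*exp(3*d) - 252*exp(2*d) + 136*exp(d) + 32)*exp(d)/(512*exp(9*d) - 576*exp(8*d) - 552*exp(7*d) + 933*exp(6*d) - 12*exp(5*d) - 474*exp(4*d) + 176*exp(3*d) + 60*exp(2*d) - 48*exp(d) + 8)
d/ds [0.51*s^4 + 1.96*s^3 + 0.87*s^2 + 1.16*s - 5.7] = 2.04*s^3 + 5.88*s^2 + 1.74*s + 1.16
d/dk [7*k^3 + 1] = 21*k^2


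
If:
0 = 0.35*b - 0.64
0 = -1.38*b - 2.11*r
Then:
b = 1.83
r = -1.20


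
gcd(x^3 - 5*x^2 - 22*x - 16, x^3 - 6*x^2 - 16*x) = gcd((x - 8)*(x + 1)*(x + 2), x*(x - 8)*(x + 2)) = x^2 - 6*x - 16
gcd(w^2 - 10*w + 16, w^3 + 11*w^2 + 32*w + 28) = 1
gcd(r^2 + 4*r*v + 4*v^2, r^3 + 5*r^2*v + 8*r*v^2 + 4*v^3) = r^2 + 4*r*v + 4*v^2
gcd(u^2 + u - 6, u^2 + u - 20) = 1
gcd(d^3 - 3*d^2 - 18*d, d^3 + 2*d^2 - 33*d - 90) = d^2 - 3*d - 18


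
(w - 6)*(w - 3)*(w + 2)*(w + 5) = w^4 - 2*w^3 - 35*w^2 + 36*w + 180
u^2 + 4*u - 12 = (u - 2)*(u + 6)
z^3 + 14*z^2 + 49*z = z*(z + 7)^2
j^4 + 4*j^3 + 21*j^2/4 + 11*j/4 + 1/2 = (j + 1/2)^2*(j + 1)*(j + 2)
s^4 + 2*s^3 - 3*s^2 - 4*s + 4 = (s - 1)^2*(s + 2)^2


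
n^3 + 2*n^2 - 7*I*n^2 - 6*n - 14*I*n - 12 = (n + 2)*(n - 6*I)*(n - I)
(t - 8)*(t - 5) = t^2 - 13*t + 40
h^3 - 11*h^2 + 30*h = h*(h - 6)*(h - 5)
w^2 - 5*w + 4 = (w - 4)*(w - 1)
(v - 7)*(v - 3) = v^2 - 10*v + 21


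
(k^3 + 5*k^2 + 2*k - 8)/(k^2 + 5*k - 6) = (k^2 + 6*k + 8)/(k + 6)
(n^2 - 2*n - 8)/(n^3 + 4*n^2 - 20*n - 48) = 1/(n + 6)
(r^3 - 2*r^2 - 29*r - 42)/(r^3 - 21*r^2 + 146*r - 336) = (r^2 + 5*r + 6)/(r^2 - 14*r + 48)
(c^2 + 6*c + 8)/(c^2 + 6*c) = (c^2 + 6*c + 8)/(c*(c + 6))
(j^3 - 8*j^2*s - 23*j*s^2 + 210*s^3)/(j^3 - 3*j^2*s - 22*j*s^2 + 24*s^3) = (-j^2 + 2*j*s + 35*s^2)/(-j^2 - 3*j*s + 4*s^2)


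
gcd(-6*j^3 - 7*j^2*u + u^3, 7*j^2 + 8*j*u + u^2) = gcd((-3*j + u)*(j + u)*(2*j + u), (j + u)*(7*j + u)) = j + u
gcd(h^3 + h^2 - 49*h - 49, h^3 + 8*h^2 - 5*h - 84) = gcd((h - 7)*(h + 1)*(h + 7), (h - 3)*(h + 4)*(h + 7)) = h + 7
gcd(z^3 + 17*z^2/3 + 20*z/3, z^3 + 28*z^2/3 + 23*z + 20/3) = z + 4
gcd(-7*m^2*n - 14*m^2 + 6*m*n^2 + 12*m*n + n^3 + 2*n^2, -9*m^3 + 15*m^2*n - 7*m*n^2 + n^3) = m - n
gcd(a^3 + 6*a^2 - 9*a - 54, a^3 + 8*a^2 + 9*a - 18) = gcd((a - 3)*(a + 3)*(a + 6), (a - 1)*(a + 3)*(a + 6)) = a^2 + 9*a + 18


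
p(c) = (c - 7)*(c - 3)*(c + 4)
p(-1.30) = 96.36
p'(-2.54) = 30.83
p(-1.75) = 93.52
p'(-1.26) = 0.88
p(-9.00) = -960.00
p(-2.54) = 77.16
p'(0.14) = -20.62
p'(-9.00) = 332.00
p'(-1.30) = 1.67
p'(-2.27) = 23.70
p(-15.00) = -4356.00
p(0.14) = 81.23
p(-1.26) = 96.41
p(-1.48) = 95.74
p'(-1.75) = 11.19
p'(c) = (c - 7)*(c - 3) + (c - 7)*(c + 4) + (c - 3)*(c + 4)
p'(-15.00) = 836.00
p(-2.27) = 84.52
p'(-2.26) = 23.44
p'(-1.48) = 5.33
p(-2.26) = 84.75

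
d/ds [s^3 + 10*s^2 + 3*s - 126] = 3*s^2 + 20*s + 3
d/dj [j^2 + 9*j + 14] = 2*j + 9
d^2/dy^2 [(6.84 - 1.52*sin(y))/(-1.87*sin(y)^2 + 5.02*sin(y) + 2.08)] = (-5.315288*sin(y)^5 + 81.406336*sin(y)^4 - 217.472024*sin(y)^3 + 151.148648*sin(y)^2 + 342.735376*sin(y) - 429.693664)/(6.539203*sin(y)^6 - 52.663314*sin(y)^5 + 119.553588*sin(y)^4 - 9.35125599999996*sin(y)^3 - 132.979392*sin(y)^2 - 65.155584*sin(y) - 8.998912)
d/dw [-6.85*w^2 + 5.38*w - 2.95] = 5.38 - 13.7*w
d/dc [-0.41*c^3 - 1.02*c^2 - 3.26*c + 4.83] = -1.23*c^2 - 2.04*c - 3.26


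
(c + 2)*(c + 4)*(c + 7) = c^3 + 13*c^2 + 50*c + 56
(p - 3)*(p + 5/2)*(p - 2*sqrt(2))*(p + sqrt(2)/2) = p^4 - 3*sqrt(2)*p^3/2 - p^3/2 - 19*p^2/2 + 3*sqrt(2)*p^2/4 + p + 45*sqrt(2)*p/4 + 15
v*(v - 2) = v^2 - 2*v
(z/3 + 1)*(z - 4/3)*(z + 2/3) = z^3/3 + 7*z^2/9 - 26*z/27 - 8/9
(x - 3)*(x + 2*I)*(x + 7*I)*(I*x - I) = I*x^4 - 9*x^3 - 4*I*x^3 + 36*x^2 - 11*I*x^2 - 27*x + 56*I*x - 42*I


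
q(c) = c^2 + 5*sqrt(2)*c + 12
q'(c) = 2*c + 5*sqrt(2)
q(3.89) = 54.64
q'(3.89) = 14.85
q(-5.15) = 2.11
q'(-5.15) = -3.23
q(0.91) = 19.26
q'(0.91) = 8.89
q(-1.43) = 3.93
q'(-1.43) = 4.21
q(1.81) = 28.07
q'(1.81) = 10.69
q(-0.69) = 7.60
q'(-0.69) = 5.69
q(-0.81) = 6.93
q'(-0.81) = 5.45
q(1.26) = 22.50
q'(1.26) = 9.59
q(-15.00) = 130.93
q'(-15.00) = -22.93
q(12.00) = 240.85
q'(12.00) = 31.07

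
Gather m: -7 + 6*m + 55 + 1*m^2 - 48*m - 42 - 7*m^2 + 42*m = 6 - 6*m^2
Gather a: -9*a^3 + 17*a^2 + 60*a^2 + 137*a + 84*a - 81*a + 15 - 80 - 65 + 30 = -9*a^3 + 77*a^2 + 140*a - 100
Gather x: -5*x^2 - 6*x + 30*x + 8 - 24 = -5*x^2 + 24*x - 16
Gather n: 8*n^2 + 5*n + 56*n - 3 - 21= 8*n^2 + 61*n - 24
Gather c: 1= 1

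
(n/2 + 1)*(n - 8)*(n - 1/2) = n^3/2 - 13*n^2/4 - 13*n/2 + 4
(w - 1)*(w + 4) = w^2 + 3*w - 4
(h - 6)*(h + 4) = h^2 - 2*h - 24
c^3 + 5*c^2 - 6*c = c*(c - 1)*(c + 6)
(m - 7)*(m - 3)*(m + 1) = m^3 - 9*m^2 + 11*m + 21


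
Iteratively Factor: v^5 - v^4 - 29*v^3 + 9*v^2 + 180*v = (v + 3)*(v^4 - 4*v^3 - 17*v^2 + 60*v) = (v - 5)*(v + 3)*(v^3 + v^2 - 12*v) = (v - 5)*(v - 3)*(v + 3)*(v^2 + 4*v) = v*(v - 5)*(v - 3)*(v + 3)*(v + 4)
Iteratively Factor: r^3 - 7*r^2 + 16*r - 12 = (r - 3)*(r^2 - 4*r + 4) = (r - 3)*(r - 2)*(r - 2)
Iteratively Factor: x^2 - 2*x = (x)*(x - 2)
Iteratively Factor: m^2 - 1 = (m - 1)*(m + 1)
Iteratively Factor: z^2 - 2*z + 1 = (z - 1)*(z - 1)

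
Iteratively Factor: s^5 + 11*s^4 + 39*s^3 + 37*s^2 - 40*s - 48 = (s + 4)*(s^4 + 7*s^3 + 11*s^2 - 7*s - 12) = (s + 4)^2*(s^3 + 3*s^2 - s - 3) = (s + 3)*(s + 4)^2*(s^2 - 1) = (s + 1)*(s + 3)*(s + 4)^2*(s - 1)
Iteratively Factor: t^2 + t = (t)*(t + 1)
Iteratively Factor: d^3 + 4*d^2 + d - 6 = (d + 3)*(d^2 + d - 2) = (d + 2)*(d + 3)*(d - 1)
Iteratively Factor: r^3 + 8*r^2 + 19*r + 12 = (r + 3)*(r^2 + 5*r + 4) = (r + 3)*(r + 4)*(r + 1)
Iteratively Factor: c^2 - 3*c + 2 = (c - 2)*(c - 1)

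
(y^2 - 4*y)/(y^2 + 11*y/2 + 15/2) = 2*y*(y - 4)/(2*y^2 + 11*y + 15)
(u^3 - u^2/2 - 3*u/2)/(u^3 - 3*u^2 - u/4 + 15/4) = 2*u/(2*u - 5)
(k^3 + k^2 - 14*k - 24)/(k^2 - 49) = (k^3 + k^2 - 14*k - 24)/(k^2 - 49)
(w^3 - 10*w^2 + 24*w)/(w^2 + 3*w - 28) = w*(w - 6)/(w + 7)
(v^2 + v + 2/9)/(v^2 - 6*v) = (v^2 + v + 2/9)/(v*(v - 6))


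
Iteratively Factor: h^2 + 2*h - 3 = (h - 1)*(h + 3)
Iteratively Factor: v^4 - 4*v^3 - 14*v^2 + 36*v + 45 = (v - 3)*(v^3 - v^2 - 17*v - 15) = (v - 3)*(v + 3)*(v^2 - 4*v - 5) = (v - 3)*(v + 1)*(v + 3)*(v - 5)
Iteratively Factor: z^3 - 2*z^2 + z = (z)*(z^2 - 2*z + 1) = z*(z - 1)*(z - 1)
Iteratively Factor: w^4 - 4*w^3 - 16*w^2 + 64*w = (w - 4)*(w^3 - 16*w) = (w - 4)^2*(w^2 + 4*w) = w*(w - 4)^2*(w + 4)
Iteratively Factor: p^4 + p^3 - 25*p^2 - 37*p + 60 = (p - 1)*(p^3 + 2*p^2 - 23*p - 60) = (p - 1)*(p + 3)*(p^2 - p - 20) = (p - 1)*(p + 3)*(p + 4)*(p - 5)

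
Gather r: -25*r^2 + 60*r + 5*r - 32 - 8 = -25*r^2 + 65*r - 40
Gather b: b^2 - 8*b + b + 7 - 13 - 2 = b^2 - 7*b - 8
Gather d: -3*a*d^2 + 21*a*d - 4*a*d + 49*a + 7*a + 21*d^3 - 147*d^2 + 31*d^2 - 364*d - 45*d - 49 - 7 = 56*a + 21*d^3 + d^2*(-3*a - 116) + d*(17*a - 409) - 56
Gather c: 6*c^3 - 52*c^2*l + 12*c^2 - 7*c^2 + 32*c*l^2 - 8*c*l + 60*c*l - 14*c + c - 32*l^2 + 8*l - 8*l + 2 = 6*c^3 + c^2*(5 - 52*l) + c*(32*l^2 + 52*l - 13) - 32*l^2 + 2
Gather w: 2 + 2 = 4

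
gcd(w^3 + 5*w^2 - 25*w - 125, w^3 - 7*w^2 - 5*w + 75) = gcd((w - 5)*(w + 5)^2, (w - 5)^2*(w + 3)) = w - 5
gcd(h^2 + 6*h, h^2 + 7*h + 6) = h + 6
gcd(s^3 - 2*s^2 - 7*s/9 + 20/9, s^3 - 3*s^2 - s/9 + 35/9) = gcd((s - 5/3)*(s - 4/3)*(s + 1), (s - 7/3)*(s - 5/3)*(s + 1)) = s^2 - 2*s/3 - 5/3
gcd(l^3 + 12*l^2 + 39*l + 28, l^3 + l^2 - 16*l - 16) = l^2 + 5*l + 4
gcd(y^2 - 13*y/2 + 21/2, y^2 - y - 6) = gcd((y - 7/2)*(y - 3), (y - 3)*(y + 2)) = y - 3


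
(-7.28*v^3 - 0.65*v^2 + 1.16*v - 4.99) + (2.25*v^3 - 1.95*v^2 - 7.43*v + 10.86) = -5.03*v^3 - 2.6*v^2 - 6.27*v + 5.87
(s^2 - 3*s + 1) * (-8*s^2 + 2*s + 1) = -8*s^4 + 26*s^3 - 13*s^2 - s + 1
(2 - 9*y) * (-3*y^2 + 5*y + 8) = 27*y^3 - 51*y^2 - 62*y + 16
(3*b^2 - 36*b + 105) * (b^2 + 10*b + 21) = 3*b^4 - 6*b^3 - 192*b^2 + 294*b + 2205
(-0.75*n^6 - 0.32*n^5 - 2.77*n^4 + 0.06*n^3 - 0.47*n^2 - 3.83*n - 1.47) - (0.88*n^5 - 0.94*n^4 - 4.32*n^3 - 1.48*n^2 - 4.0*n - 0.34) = -0.75*n^6 - 1.2*n^5 - 1.83*n^4 + 4.38*n^3 + 1.01*n^2 + 0.17*n - 1.13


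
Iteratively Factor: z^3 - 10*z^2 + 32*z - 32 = (z - 4)*(z^2 - 6*z + 8) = (z - 4)^2*(z - 2)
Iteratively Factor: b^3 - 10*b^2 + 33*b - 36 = (b - 3)*(b^2 - 7*b + 12) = (b - 4)*(b - 3)*(b - 3)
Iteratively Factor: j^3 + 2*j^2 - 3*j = (j)*(j^2 + 2*j - 3) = j*(j - 1)*(j + 3)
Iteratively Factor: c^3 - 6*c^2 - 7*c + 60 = (c + 3)*(c^2 - 9*c + 20) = (c - 4)*(c + 3)*(c - 5)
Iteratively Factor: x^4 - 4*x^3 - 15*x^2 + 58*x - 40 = (x - 1)*(x^3 - 3*x^2 - 18*x + 40) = (x - 5)*(x - 1)*(x^2 + 2*x - 8) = (x - 5)*(x - 1)*(x + 4)*(x - 2)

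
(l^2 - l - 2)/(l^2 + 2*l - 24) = (l^2 - l - 2)/(l^2 + 2*l - 24)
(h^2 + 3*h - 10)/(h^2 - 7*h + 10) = (h + 5)/(h - 5)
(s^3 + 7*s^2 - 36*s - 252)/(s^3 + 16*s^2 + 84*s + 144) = (s^2 + s - 42)/(s^2 + 10*s + 24)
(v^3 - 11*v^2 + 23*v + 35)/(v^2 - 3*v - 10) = (v^2 - 6*v - 7)/(v + 2)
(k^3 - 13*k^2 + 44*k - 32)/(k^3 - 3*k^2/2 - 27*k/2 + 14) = 2*(k - 8)/(2*k + 7)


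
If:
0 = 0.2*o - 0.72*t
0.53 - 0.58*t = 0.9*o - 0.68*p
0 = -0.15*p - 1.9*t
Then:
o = 0.15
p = -0.54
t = 0.04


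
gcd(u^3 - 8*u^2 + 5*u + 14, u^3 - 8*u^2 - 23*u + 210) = u - 7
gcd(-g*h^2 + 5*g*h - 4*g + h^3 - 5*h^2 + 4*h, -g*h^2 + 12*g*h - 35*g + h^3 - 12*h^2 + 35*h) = g - h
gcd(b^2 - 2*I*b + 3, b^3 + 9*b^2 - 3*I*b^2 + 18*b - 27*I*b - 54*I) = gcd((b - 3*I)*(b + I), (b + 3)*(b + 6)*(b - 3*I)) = b - 3*I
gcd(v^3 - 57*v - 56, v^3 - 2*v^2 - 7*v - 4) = v + 1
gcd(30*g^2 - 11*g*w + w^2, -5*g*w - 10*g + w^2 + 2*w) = -5*g + w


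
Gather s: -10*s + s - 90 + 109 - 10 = 9 - 9*s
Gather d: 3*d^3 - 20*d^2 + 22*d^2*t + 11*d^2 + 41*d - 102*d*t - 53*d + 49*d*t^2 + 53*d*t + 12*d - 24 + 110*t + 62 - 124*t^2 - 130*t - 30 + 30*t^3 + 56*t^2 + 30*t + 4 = 3*d^3 + d^2*(22*t - 9) + d*(49*t^2 - 49*t) + 30*t^3 - 68*t^2 + 10*t + 12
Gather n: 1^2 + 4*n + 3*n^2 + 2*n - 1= 3*n^2 + 6*n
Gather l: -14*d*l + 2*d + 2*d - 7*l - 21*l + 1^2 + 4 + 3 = 4*d + l*(-14*d - 28) + 8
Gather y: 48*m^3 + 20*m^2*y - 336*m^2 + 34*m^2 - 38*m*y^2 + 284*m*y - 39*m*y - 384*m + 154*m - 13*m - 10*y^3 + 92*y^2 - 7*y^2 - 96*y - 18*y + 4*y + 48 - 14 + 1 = 48*m^3 - 302*m^2 - 243*m - 10*y^3 + y^2*(85 - 38*m) + y*(20*m^2 + 245*m - 110) + 35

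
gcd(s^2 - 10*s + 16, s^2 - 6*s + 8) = s - 2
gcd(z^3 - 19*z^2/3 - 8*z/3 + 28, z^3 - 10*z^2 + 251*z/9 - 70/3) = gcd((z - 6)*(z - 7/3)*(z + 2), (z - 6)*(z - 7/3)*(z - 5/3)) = z^2 - 25*z/3 + 14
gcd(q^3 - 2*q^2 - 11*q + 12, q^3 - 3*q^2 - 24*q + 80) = q - 4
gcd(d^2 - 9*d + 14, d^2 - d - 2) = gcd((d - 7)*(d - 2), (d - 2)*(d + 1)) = d - 2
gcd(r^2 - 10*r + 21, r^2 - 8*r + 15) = r - 3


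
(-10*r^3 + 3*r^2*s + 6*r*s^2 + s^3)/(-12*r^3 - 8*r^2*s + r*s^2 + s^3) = (5*r^2 - 4*r*s - s^2)/(6*r^2 + r*s - s^2)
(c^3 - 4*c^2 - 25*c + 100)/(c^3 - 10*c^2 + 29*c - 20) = (c + 5)/(c - 1)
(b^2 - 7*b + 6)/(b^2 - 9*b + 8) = (b - 6)/(b - 8)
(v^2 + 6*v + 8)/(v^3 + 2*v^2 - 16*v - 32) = 1/(v - 4)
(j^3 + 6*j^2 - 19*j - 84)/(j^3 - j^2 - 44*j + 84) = (j^2 - j - 12)/(j^2 - 8*j + 12)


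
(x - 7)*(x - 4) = x^2 - 11*x + 28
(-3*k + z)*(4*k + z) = -12*k^2 + k*z + z^2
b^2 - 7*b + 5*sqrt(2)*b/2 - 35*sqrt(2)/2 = (b - 7)*(b + 5*sqrt(2)/2)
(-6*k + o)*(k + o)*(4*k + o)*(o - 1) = -24*k^3*o + 24*k^3 - 26*k^2*o^2 + 26*k^2*o - k*o^3 + k*o^2 + o^4 - o^3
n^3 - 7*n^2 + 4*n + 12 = (n - 6)*(n - 2)*(n + 1)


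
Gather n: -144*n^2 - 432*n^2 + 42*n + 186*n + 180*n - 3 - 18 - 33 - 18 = -576*n^2 + 408*n - 72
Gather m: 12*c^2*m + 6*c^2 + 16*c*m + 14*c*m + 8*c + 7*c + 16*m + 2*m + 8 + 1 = 6*c^2 + 15*c + m*(12*c^2 + 30*c + 18) + 9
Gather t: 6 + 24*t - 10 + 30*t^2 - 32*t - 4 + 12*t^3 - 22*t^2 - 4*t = 12*t^3 + 8*t^2 - 12*t - 8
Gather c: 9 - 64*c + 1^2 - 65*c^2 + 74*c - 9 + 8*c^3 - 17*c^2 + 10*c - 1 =8*c^3 - 82*c^2 + 20*c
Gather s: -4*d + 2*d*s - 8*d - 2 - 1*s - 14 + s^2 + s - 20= 2*d*s - 12*d + s^2 - 36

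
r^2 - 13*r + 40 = (r - 8)*(r - 5)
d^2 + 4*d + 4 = (d + 2)^2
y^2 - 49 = (y - 7)*(y + 7)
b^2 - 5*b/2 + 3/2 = (b - 3/2)*(b - 1)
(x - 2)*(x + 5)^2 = x^3 + 8*x^2 + 5*x - 50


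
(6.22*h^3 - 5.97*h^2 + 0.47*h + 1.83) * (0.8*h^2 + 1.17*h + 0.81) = 4.976*h^5 + 2.5014*h^4 - 1.5707*h^3 - 2.8218*h^2 + 2.5218*h + 1.4823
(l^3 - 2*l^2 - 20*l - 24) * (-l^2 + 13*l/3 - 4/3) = -l^5 + 19*l^4/3 + 10*l^3 - 60*l^2 - 232*l/3 + 32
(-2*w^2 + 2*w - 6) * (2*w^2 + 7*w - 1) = -4*w^4 - 10*w^3 + 4*w^2 - 44*w + 6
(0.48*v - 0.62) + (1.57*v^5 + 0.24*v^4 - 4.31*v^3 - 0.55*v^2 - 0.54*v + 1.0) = 1.57*v^5 + 0.24*v^4 - 4.31*v^3 - 0.55*v^2 - 0.0600000000000001*v + 0.38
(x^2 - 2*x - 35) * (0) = 0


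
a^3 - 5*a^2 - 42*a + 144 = (a - 8)*(a - 3)*(a + 6)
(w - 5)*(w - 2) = w^2 - 7*w + 10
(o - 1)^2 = o^2 - 2*o + 1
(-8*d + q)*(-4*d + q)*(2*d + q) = 64*d^3 + 8*d^2*q - 10*d*q^2 + q^3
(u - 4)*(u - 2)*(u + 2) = u^3 - 4*u^2 - 4*u + 16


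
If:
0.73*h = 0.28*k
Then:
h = 0.383561643835616*k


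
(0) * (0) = 0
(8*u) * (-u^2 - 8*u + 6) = -8*u^3 - 64*u^2 + 48*u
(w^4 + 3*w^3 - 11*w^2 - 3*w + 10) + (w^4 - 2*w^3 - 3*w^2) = 2*w^4 + w^3 - 14*w^2 - 3*w + 10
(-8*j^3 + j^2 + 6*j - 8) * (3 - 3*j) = 24*j^4 - 27*j^3 - 15*j^2 + 42*j - 24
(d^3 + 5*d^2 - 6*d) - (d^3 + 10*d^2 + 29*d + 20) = -5*d^2 - 35*d - 20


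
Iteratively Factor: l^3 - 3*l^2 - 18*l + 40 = (l + 4)*(l^2 - 7*l + 10) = (l - 5)*(l + 4)*(l - 2)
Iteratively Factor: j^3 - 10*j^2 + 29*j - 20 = (j - 4)*(j^2 - 6*j + 5) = (j - 4)*(j - 1)*(j - 5)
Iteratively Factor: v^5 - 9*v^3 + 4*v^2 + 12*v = (v)*(v^4 - 9*v^2 + 4*v + 12) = v*(v - 2)*(v^3 + 2*v^2 - 5*v - 6) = v*(v - 2)*(v + 3)*(v^2 - v - 2) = v*(v - 2)^2*(v + 3)*(v + 1)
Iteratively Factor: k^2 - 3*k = (k - 3)*(k)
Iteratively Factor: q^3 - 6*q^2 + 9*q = (q - 3)*(q^2 - 3*q) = (q - 3)^2*(q)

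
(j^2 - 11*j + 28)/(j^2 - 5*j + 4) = (j - 7)/(j - 1)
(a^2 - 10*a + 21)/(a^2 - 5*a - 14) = (a - 3)/(a + 2)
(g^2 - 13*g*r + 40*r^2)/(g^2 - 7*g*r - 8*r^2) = (g - 5*r)/(g + r)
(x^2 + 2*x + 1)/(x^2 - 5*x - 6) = (x + 1)/(x - 6)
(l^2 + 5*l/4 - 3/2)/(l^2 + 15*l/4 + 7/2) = (4*l - 3)/(4*l + 7)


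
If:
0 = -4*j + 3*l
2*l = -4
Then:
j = -3/2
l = -2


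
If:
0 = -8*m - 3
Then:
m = -3/8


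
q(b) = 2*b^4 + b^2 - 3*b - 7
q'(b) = 8*b^3 + 2*b - 3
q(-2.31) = 62.21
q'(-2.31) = -106.23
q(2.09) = 29.26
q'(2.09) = 74.21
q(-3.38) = 275.60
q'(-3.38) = -318.68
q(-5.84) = 2371.01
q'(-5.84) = -1608.09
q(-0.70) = -3.93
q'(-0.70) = -7.14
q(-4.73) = 1030.66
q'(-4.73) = -859.05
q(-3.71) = 396.79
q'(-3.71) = -418.94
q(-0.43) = -5.46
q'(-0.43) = -4.50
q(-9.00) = 13223.00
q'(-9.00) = -5853.00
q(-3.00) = 173.00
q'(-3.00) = -225.00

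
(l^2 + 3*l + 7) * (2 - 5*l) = -5*l^3 - 13*l^2 - 29*l + 14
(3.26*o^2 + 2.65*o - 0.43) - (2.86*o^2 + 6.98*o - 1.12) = 0.4*o^2 - 4.33*o + 0.69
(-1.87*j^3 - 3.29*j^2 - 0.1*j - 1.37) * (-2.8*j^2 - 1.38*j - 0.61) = 5.236*j^5 + 11.7926*j^4 + 5.9609*j^3 + 5.9809*j^2 + 1.9516*j + 0.8357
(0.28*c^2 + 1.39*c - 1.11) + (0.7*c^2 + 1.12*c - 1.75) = 0.98*c^2 + 2.51*c - 2.86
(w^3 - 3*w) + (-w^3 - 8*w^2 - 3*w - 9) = -8*w^2 - 6*w - 9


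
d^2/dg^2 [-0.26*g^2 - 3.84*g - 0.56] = -0.520000000000000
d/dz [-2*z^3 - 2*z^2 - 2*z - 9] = -6*z^2 - 4*z - 2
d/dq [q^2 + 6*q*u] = 2*q + 6*u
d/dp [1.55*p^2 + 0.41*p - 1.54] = 3.1*p + 0.41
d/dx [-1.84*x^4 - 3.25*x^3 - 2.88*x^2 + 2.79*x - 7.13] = -7.36*x^3 - 9.75*x^2 - 5.76*x + 2.79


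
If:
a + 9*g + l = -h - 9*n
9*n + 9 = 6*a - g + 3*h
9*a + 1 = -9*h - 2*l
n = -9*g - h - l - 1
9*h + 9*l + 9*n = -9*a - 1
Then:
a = 46505/17721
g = 1139/5907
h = -49502/17721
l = 514/1969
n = -3598/17721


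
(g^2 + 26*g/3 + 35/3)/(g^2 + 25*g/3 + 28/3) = (3*g + 5)/(3*g + 4)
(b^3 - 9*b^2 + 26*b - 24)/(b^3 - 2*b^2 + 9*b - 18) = (b^2 - 7*b + 12)/(b^2 + 9)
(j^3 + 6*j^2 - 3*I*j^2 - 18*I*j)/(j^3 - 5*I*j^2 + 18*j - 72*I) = j*(j + 6)/(j^2 - 2*I*j + 24)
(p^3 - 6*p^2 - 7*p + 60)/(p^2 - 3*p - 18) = (p^2 - 9*p + 20)/(p - 6)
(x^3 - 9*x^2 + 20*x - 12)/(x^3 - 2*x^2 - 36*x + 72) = (x - 1)/(x + 6)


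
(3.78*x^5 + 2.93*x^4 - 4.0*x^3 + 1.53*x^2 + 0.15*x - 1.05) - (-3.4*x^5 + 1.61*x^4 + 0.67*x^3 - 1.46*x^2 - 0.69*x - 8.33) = 7.18*x^5 + 1.32*x^4 - 4.67*x^3 + 2.99*x^2 + 0.84*x + 7.28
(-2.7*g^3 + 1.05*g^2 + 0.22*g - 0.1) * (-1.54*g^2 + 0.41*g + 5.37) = 4.158*g^5 - 2.724*g^4 - 14.4073*g^3 + 5.8827*g^2 + 1.1404*g - 0.537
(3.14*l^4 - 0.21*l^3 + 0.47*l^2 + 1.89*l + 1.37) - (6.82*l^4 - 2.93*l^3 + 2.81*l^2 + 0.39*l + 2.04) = -3.68*l^4 + 2.72*l^3 - 2.34*l^2 + 1.5*l - 0.67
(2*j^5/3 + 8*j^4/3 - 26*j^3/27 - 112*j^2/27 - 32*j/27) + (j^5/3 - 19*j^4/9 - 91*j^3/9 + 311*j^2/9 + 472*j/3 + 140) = j^5 + 5*j^4/9 - 299*j^3/27 + 821*j^2/27 + 4216*j/27 + 140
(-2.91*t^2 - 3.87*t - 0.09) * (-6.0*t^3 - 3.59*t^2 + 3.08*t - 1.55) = 17.46*t^5 + 33.6669*t^4 + 5.4705*t^3 - 7.086*t^2 + 5.7213*t + 0.1395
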